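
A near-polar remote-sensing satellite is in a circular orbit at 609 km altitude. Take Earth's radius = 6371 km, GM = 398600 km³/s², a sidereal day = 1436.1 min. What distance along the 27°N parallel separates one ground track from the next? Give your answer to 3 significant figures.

Semi-major axis a = 6371 + 609 = 6980 km. Period T = 2π√(a³/μ) = 2π√(6980³/398600) = 5803.6 s = 96.73 min.
Node shift per orbit = (5803.6/86166) × 360° = 24.25°.
Equatorial spacing = 24.25 × 111.2 km/° = 2696 km.
At 27° latitude, spacing = 2696 × cos(27°) = 2402 km.

2400 km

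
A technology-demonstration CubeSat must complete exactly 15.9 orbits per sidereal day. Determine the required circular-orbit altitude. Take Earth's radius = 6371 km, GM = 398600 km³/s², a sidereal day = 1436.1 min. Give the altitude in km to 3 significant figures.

Required period T = 86166 / 15.9 = 5419.2 s.
From T = 2π√(a³/μ): a = (μ T²/4π²)^(1/3) = (398600 × 5419.2² / 4π²)^(1/3) = 6668 km.
Altitude h = a − R = 6668 − 6371 = 297 km.

297 km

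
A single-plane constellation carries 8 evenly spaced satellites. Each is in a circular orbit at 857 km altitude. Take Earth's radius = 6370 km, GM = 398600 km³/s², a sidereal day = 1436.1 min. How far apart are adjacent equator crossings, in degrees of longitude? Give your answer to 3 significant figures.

Semi-major axis a = 6370 + 857 = 7227 km. Period T = 2π√(a³/μ) = 2π√(7227³/398600) = 6114.3 s = 101.91 min.
Single-satellite node shift = (6114.3/86166) × 360° = 25.55°.
With 8 satellites evenly phased, successive equator crossings are 25.55/8 = 3.193° apart.

3.19°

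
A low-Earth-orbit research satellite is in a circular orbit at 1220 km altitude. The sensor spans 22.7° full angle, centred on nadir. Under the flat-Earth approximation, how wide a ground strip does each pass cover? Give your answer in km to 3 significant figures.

490 km

Half-angle = 22.7°/2 = 11.35°.
Swath width ≈ 2h·tan(θ/2) = 2 × 1220 × tan(11.35°) = 489.8 km.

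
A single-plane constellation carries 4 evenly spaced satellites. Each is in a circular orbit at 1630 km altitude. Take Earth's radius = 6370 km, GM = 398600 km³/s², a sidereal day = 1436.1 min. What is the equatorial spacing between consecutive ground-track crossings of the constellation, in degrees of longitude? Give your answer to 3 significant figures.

Semi-major axis a = 6370 + 1630 = 8000 km. Period T = 2π√(a³/μ) = 2π√(8000³/398600) = 7121.1 s = 118.68 min.
Single-satellite node shift = (7121.1/86166) × 360° = 29.75°.
With 4 satellites evenly phased, successive equator crossings are 29.75/4 = 7.438° apart.

7.44°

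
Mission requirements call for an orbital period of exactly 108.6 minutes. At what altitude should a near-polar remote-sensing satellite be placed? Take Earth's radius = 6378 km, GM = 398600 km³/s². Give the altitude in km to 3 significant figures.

1160 km

T = 108.6 min = 6516.0 s.
From T = 2π√(a³/μ): a = (μ T²/4π²)^(1/3) = (398600 × 6516.0² / 4π²)^(1/3) = 7540 km.
Altitude h = a − R = 7540 − 6378 = 1162 km.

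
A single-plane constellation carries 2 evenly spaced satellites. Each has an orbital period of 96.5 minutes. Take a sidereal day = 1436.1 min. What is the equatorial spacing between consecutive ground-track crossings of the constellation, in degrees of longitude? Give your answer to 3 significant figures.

T = 96.5 min = 5790.0 s.
Single-satellite node shift = (5790.0/86166) × 360° = 24.19°.
With 2 satellites evenly phased, successive equator crossings are 24.19/2 = 12.095° apart.

12.1°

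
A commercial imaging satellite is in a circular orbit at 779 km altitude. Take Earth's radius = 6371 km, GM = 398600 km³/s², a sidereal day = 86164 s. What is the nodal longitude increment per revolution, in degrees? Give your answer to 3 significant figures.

25.1°

Semi-major axis a = 6371 + 779 = 7150 km. Period T = 2π√(a³/μ) = 2π√(7150³/398600) = 6016.9 s = 100.28 min.
During one orbit Earth rotates (6016.9 / 86164) × 360° = 25.14°.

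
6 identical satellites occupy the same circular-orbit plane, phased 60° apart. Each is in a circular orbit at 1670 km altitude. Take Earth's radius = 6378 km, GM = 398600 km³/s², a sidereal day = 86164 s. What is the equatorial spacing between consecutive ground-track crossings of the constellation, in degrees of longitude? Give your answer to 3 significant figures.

Semi-major axis a = 6378 + 1670 = 8048 km. Period T = 2π√(a³/μ) = 2π√(8048³/398600) = 7185.3 s = 119.75 min.
Single-satellite node shift = (7185.3/86164) × 360° = 30.02°.
With 6 satellites evenly phased, successive equator crossings are 30.02/6 = 5.003° apart.

5.00°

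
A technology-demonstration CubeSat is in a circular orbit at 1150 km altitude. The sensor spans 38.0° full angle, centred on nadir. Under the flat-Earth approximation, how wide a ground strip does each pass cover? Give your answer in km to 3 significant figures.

Half-angle = 38.0°/2 = 19°.
Swath width ≈ 2h·tan(θ/2) = 2 × 1150 × tan(19°) = 792.0 km.

792 km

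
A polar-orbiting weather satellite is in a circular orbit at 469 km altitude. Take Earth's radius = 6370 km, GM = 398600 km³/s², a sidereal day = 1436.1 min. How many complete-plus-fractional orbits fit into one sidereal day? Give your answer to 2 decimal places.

Semi-major axis a = 6370 + 469 = 6839 km. Period T = 2π√(a³/μ) = 2π√(6839³/398600) = 5628.6 s = 93.81 min.
Orbits per sidereal day = 86166 / 5628.6 = 15.309.

15.31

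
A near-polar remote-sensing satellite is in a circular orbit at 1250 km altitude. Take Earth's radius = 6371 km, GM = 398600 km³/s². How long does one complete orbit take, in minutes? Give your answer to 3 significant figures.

Semi-major axis a = 6371 + 1250 = 7621 km. Period T = 2π√(a³/μ) = 2π√(7621³/398600) = 6621.1 s = 110.35 min.

110 min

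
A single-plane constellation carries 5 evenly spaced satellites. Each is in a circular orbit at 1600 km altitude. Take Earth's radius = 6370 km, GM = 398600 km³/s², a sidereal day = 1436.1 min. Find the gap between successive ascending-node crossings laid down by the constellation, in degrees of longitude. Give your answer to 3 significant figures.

5.92°

Semi-major axis a = 6370 + 1600 = 7970 km. Period T = 2π√(a³/μ) = 2π√(7970³/398600) = 7081.1 s = 118.02 min.
Single-satellite node shift = (7081.1/86166) × 360° = 29.58°.
With 5 satellites evenly phased, successive equator crossings are 29.58/5 = 5.917° apart.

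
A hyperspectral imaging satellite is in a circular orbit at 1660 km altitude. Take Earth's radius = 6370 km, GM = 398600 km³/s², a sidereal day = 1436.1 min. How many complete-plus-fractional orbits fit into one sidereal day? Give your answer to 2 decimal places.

Semi-major axis a = 6370 + 1660 = 8030 km. Period T = 2π√(a³/μ) = 2π√(8030³/398600) = 7161.2 s = 119.35 min.
Orbits per sidereal day = 86166 / 7161.2 = 12.032.

12.03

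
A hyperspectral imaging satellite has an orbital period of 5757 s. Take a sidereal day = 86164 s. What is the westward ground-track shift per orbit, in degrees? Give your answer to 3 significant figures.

24.1°

During one orbit Earth rotates (5757.0 / 86164) × 360° = 24.05°.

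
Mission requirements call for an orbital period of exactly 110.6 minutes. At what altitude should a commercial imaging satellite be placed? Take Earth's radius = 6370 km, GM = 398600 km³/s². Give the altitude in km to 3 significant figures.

T = 110.6 min = 6636.0 s.
From T = 2π√(a³/μ): a = (μ T²/4π²)^(1/3) = (398600 × 6636.0² / 4π²)^(1/3) = 7632 km.
Altitude h = a − R = 7632 − 6370 = 1262 km.

1260 km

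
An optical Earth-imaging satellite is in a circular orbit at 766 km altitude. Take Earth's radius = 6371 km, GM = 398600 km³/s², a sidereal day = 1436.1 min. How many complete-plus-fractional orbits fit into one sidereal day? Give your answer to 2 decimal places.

14.36

Semi-major axis a = 6371 + 766 = 7137 km. Period T = 2π√(a³/μ) = 2π√(7137³/398600) = 6000.5 s = 100.01 min.
Orbits per sidereal day = 86166 / 6000.5 = 14.360.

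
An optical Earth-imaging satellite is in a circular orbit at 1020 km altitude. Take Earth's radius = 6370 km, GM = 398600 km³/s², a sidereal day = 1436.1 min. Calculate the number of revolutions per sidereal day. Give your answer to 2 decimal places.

13.63

Semi-major axis a = 6370 + 1020 = 7390 km. Period T = 2π√(a³/μ) = 2π√(7390³/398600) = 6322.3 s = 105.37 min.
Orbits per sidereal day = 86166 / 6322.3 = 13.629.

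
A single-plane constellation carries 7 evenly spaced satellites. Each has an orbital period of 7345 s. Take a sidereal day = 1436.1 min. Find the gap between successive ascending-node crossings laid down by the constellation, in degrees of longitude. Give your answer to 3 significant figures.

4.38°

Single-satellite node shift = (7345.0/86166) × 360° = 30.69°.
With 7 satellites evenly phased, successive equator crossings are 30.69/7 = 4.384° apart.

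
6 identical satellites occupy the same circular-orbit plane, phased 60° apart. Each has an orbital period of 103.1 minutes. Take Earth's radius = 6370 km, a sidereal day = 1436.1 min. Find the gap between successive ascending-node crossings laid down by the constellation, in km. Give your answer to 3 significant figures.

T = 103.1 min = 6186.0 s.
Single-satellite node shift = (6186.0/86166) × 360° = 25.84°.
With 6 satellites evenly phased, successive equator crossings are 25.84/6 = 4.307° apart.
That is 4.307 × 111.2 = 479 km at the equator.

479 km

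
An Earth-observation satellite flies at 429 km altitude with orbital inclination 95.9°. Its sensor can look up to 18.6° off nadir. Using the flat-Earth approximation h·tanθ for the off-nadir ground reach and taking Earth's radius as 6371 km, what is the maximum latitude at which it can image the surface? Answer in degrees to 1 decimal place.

Retrograde orbit: the ground track reaches ±(180° − i) = ±(180 − 95.9) = ±84.1°.
Sensor half-swath on the ground ≈ 429·tan(18.6°) = 144 km = 1.30° of latitude.
Maximum observable latitude ≈ 84.1 + 1.30 = 85.4°.

85.4°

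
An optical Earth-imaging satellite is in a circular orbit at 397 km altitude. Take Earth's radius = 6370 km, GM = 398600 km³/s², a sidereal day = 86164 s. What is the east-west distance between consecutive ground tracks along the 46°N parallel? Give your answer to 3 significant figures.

1790 km

Semi-major axis a = 6370 + 397 = 6767 km. Period T = 2π√(a³/μ) = 2π√(6767³/398600) = 5539.9 s = 92.33 min.
Node shift per orbit = (5539.9/86164) × 360° = 23.15°.
Equatorial spacing = 23.15 × 111.2 km/° = 2573 km.
At 46° latitude, spacing = 2573 × cos(46°) = 1788 km.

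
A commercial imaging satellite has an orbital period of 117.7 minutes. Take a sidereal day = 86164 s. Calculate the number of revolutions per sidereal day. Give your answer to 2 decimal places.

T = 117.7 min = 7062.0 s.
Orbits per sidereal day = 86164 / 7062.0 = 12.201.

12.20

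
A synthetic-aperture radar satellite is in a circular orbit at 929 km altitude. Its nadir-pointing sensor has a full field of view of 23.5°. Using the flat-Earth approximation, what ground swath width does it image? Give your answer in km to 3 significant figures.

Half-angle = 23.5°/2 = 11.75°.
Swath width ≈ 2h·tan(θ/2) = 2 × 929 × tan(11.75°) = 386.5 km.

386 km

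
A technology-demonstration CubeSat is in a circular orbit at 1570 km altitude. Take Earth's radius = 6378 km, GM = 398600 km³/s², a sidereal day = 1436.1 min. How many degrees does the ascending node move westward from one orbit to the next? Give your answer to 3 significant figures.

29.5°

Semi-major axis a = 6378 + 1570 = 7948 km. Period T = 2π√(a³/μ) = 2π√(7948³/398600) = 7051.8 s = 117.53 min.
During one orbit Earth rotates (7051.8 / 86166) × 360° = 29.46°.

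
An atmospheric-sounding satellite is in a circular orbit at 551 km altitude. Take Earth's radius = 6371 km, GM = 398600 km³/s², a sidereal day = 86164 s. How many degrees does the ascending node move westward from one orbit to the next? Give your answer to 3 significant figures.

23.9°

Semi-major axis a = 6371 + 551 = 6922 km. Period T = 2π√(a³/μ) = 2π√(6922³/398600) = 5731.4 s = 95.52 min.
During one orbit Earth rotates (5731.4 / 86164) × 360° = 23.95°.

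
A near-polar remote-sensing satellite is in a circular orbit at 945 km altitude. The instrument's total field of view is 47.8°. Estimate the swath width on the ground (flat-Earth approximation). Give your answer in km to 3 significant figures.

838 km

Half-angle = 47.8°/2 = 23.9°.
Swath width ≈ 2h·tan(θ/2) = 2 × 945 × tan(23.9°) = 837.5 km.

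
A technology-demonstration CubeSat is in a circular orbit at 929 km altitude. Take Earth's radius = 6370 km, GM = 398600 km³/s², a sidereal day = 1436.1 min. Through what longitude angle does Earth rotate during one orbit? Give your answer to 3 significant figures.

Semi-major axis a = 6370 + 929 = 7299 km. Period T = 2π√(a³/μ) = 2π√(7299³/398600) = 6205.9 s = 103.43 min.
During one orbit Earth rotates (6205.9 / 86166) × 360° = 25.93°.

25.9°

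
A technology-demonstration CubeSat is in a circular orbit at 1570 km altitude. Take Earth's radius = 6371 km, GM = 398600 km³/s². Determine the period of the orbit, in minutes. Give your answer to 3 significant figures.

Semi-major axis a = 6371 + 1570 = 7941 km. Period T = 2π√(a³/μ) = 2π√(7941³/398600) = 7042.5 s = 117.37 min.

117 min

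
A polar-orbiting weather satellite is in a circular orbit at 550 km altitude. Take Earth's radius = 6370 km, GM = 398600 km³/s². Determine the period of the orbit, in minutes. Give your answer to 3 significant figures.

Semi-major axis a = 6370 + 550 = 6920 km. Period T = 2π√(a³/μ) = 2π√(6920³/398600) = 5728.9 s = 95.48 min.

95.5 min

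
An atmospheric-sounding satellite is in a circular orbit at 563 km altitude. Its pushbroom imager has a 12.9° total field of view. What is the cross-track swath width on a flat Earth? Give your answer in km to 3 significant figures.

127 km

Half-angle = 12.9°/2 = 6.45°.
Swath width ≈ 2h·tan(θ/2) = 2 × 563 × tan(6.45°) = 127.3 km.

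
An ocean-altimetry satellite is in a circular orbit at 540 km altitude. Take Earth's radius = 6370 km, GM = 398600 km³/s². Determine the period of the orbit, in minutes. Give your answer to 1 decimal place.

95.3 min

Semi-major axis a = 6370 + 540 = 6910 km. Period T = 2π√(a³/μ) = 2π√(6910³/398600) = 5716.5 s = 95.27 min.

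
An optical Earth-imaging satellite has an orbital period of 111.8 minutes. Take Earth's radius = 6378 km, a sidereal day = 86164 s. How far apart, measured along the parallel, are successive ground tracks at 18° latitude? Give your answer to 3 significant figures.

T = 111.8 min = 6708.0 s.
Node shift per orbit = (6708.0/86164) × 360° = 28.03°.
Equatorial spacing = 28.03 × 111.3 km/° = 3120 km.
At 18° latitude, spacing = 3120 × cos(18°) = 2967 km.

2970 km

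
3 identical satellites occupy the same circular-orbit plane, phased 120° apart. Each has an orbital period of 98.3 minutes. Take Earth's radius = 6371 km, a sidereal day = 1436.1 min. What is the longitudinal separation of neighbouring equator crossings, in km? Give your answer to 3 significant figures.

913 km

T = 98.3 min = 5898.0 s.
Single-satellite node shift = (5898.0/86166) × 360° = 24.64°.
With 3 satellites evenly phased, successive equator crossings are 24.64/3 = 8.214° apart.
That is 8.214 × 111.2 = 913 km at the equator.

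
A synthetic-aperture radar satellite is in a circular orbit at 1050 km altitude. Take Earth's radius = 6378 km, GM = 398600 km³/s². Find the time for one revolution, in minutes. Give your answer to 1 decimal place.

106.2 min

Semi-major axis a = 6378 + 1050 = 7428 km. Period T = 2π√(a³/μ) = 2π√(7428³/398600) = 6371.2 s = 106.19 min.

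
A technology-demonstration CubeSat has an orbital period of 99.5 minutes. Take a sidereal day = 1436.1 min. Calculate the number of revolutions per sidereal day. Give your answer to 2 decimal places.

T = 99.5 min = 5970.0 s.
Orbits per sidereal day = 86166 / 5970.0 = 14.433.

14.43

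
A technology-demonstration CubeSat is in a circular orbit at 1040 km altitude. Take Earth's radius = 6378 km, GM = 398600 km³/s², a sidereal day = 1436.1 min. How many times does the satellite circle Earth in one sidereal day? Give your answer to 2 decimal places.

Semi-major axis a = 6378 + 1040 = 7418 km. Period T = 2π√(a³/μ) = 2π√(7418³/398600) = 6358.3 s = 105.97 min.
Orbits per sidereal day = 86166 / 6358.3 = 13.552.

13.55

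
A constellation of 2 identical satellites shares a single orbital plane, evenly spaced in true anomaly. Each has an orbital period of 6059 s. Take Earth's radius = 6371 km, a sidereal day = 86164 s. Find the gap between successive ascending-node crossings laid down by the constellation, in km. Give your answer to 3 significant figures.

Single-satellite node shift = (6059.0/86164) × 360° = 25.31°.
With 2 satellites evenly phased, successive equator crossings are 25.31/2 = 12.657° apart.
That is 12.657 × 111.2 = 1407 km at the equator.

1410 km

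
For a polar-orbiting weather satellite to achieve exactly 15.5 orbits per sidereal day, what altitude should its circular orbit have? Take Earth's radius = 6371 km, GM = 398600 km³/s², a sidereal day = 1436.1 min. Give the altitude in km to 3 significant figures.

412 km

Required period T = 86166 / 15.5 = 5559.1 s.
From T = 2π√(a³/μ): a = (μ T²/4π²)^(1/3) = (398600 × 5559.1² / 4π²)^(1/3) = 6783 km.
Altitude h = a − R = 6783 − 6371 = 412 km.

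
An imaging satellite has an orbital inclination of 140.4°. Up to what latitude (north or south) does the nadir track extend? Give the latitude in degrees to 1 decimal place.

Retrograde orbit: the ground track reaches ±(180° − i) = ±(180 − 140.4) = ±39.6°.

39.6°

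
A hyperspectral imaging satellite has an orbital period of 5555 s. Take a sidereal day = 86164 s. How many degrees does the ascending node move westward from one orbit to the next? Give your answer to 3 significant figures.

23.2°

During one orbit Earth rotates (5555.0 / 86164) × 360° = 23.21°.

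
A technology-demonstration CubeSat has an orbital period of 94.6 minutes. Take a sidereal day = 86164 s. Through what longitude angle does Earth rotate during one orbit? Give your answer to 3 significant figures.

23.7°

T = 94.6 min = 5676.0 s.
During one orbit Earth rotates (5676.0 / 86164) × 360° = 23.71°.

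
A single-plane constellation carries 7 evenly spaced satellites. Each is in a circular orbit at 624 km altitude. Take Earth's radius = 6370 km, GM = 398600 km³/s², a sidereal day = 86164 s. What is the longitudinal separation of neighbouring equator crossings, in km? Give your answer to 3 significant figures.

Semi-major axis a = 6370 + 624 = 6994 km. Period T = 2π√(a³/μ) = 2π√(6994³/398600) = 5821.0 s = 97.02 min.
Single-satellite node shift = (5821.0/86164) × 360° = 24.32°.
With 7 satellites evenly phased, successive equator crossings are 24.32/7 = 3.474° apart.
That is 3.474 × 111.2 = 386 km at the equator.

386 km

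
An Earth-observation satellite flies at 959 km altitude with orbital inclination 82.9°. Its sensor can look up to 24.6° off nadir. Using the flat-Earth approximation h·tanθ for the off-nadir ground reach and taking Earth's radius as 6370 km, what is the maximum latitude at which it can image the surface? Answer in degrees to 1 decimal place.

For a prograde orbit the ground track reaches latitude ±i = ±82.9°.
Sensor half-swath on the ground ≈ 959·tan(24.6°) = 439 km = 3.95° of latitude.
Maximum observable latitude ≈ 82.9 + 3.95 = 86.8°.

86.8°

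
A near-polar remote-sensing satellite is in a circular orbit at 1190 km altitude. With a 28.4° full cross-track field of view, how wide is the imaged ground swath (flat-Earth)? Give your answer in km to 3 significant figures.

Half-angle = 28.4°/2 = 14.2°.
Swath width ≈ 2h·tan(θ/2) = 2 × 1190 × tan(14.2°) = 602.2 km.

602 km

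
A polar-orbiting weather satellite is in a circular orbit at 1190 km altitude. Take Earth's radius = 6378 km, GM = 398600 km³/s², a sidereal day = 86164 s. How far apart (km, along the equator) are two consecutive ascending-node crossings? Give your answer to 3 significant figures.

Semi-major axis a = 6378 + 1190 = 7568 km. Period T = 2π√(a³/μ) = 2π√(7568³/398600) = 6552.1 s = 109.20 min.
During one orbit Earth rotates (6552.1 / 86164) × 360° = 27.38°.
At the equator that is 27.38° × (2π·6378/360) km/° = 27.38 × 111.3 = 3047 km.

3050 km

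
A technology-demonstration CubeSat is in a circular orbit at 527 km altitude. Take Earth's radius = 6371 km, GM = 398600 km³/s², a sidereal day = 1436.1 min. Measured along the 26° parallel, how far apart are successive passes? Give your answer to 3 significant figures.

Semi-major axis a = 6371 + 527 = 6898 km. Period T = 2π√(a³/μ) = 2π√(6898³/398600) = 5701.6 s = 95.03 min.
Node shift per orbit = (5701.6/86166) × 360° = 23.82°.
Equatorial spacing = 23.82 × 111.2 km/° = 2649 km.
At 26° latitude, spacing = 2649 × cos(26°) = 2381 km.

2380 km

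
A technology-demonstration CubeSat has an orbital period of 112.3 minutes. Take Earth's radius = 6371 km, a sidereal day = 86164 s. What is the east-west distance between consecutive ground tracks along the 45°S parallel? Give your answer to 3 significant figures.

T = 112.3 min = 6738.0 s.
Node shift per orbit = (6738.0/86164) × 360° = 28.15°.
Equatorial spacing = 28.15 × 111.2 km/° = 3130 km.
At 45° latitude, spacing = 3130 × cos(45°) = 2213 km.

2210 km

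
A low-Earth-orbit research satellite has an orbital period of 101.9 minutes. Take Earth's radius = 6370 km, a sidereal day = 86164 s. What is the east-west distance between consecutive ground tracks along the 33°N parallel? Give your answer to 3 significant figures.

T = 101.9 min = 6114.0 s.
Node shift per orbit = (6114.0/86164) × 360° = 25.54°.
Equatorial spacing = 25.54 × 111.2 km/° = 2840 km.
At 33° latitude, spacing = 2840 × cos(33°) = 2382 km.

2380 km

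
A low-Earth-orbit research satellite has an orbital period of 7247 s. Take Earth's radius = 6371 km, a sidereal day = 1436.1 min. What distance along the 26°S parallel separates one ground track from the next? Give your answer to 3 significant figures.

Node shift per orbit = (7247.0/86166) × 360° = 30.28°.
Equatorial spacing = 30.28 × 111.2 km/° = 3367 km.
At 26° latitude, spacing = 3367 × cos(26°) = 3026 km.

3030 km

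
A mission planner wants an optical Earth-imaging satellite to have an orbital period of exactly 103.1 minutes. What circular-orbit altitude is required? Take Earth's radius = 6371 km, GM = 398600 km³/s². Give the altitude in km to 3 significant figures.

912 km

T = 103.1 min = 6186.0 s.
From T = 2π√(a³/μ): a = (μ T²/4π²)^(1/3) = (398600 × 6186.0² / 4π²)^(1/3) = 7283 km.
Altitude h = a − R = 7283 − 6371 = 912 km.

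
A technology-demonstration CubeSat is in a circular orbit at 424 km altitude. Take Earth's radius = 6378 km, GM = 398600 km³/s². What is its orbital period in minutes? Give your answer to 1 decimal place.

Semi-major axis a = 6378 + 424 = 6802 km. Period T = 2π√(a³/μ) = 2π√(6802³/398600) = 5583.0 s = 93.05 min.

93.0 min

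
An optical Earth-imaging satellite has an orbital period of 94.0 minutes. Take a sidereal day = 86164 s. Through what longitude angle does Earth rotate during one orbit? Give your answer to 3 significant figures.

23.6°

T = 94.0 min = 5640.0 s.
During one orbit Earth rotates (5640.0 / 86164) × 360° = 23.56°.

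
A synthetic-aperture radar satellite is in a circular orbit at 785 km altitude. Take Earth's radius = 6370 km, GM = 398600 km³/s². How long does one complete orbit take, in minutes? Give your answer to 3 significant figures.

Semi-major axis a = 6370 + 785 = 7155 km. Period T = 2π√(a³/μ) = 2π√(7155³/398600) = 6023.2 s = 100.39 min.

100 min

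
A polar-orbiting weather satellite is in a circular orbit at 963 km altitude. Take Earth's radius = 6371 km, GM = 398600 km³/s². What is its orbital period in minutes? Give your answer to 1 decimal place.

104.2 min

Semi-major axis a = 6371 + 963 = 7334 km. Period T = 2π√(a³/μ) = 2π√(7334³/398600) = 6250.6 s = 104.18 min.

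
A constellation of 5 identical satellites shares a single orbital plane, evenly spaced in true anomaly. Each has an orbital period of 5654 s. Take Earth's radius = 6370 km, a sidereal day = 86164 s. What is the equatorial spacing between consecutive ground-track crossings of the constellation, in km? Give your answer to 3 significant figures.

Single-satellite node shift = (5654.0/86164) × 360° = 23.62°.
With 5 satellites evenly phased, successive equator crossings are 23.62/5 = 4.725° apart.
That is 4.725 × 111.2 = 525 km at the equator.

525 km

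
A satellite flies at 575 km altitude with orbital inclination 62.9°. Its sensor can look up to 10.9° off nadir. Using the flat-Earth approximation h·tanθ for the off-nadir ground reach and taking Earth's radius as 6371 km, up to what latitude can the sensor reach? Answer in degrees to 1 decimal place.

For a prograde orbit the ground track reaches latitude ±i = ±62.9°.
Sensor half-swath on the ground ≈ 575·tan(10.9°) = 111 km = 1.00° of latitude.
Maximum observable latitude ≈ 62.9 + 1.00 = 63.9°.

63.9°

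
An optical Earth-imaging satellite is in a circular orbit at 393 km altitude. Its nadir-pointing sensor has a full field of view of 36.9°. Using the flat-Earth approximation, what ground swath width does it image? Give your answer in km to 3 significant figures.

262 km

Half-angle = 36.9°/2 = 18.45°.
Swath width ≈ 2h·tan(θ/2) = 2 × 393 × tan(18.45°) = 262.2 km.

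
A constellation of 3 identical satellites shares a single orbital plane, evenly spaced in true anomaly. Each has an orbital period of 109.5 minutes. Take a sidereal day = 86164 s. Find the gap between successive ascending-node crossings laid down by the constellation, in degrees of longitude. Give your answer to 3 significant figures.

9.15°

T = 109.5 min = 6570.0 s.
Single-satellite node shift = (6570.0/86164) × 360° = 27.45°.
With 3 satellites evenly phased, successive equator crossings are 27.45/3 = 9.150° apart.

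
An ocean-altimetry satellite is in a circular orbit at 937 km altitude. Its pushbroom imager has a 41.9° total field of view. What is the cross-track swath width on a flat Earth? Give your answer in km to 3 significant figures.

Half-angle = 41.9°/2 = 20.95°.
Swath width ≈ 2h·tan(θ/2) = 2 × 937 × tan(20.95°) = 717.5 km.

717 km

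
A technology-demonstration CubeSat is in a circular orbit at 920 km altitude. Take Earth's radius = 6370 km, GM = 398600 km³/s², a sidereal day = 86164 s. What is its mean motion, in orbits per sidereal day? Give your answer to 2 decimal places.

Semi-major axis a = 6370 + 920 = 7290 km. Period T = 2π√(a³/μ) = 2π√(7290³/398600) = 6194.4 s = 103.24 min.
Orbits per sidereal day = 86164 / 6194.4 = 13.910.

13.91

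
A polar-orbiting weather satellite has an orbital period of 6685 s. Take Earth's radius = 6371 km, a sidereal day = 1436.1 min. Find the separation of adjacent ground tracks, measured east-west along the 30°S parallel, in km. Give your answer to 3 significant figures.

2690 km

Node shift per orbit = (6685.0/86166) × 360° = 27.93°.
Equatorial spacing = 27.93 × 111.2 km/° = 3106 km.
At 30° latitude, spacing = 3106 × cos(30°) = 2690 km.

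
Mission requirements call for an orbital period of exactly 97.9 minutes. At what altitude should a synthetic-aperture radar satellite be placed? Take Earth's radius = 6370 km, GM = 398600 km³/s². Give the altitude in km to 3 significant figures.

T = 97.9 min = 5874.0 s.
From T = 2π√(a³/μ): a = (μ T²/4π²)^(1/3) = (398600 × 5874.0² / 4π²)^(1/3) = 7036 km.
Altitude h = a − R = 7036 − 6370 = 666 km.

666 km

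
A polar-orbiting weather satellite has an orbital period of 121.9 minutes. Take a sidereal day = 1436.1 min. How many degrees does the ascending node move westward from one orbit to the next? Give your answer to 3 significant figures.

30.6°

T = 121.9 min = 7314.0 s.
During one orbit Earth rotates (7314.0 / 86166) × 360° = 30.56°.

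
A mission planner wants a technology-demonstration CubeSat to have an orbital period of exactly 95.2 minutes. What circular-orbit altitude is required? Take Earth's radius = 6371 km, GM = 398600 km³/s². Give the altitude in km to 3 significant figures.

535 km

T = 95.2 min = 5712.0 s.
From T = 2π√(a³/μ): a = (μ T²/4π²)^(1/3) = (398600 × 5712.0² / 4π²)^(1/3) = 6906 km.
Altitude h = a − R = 6906 − 6371 = 535 km.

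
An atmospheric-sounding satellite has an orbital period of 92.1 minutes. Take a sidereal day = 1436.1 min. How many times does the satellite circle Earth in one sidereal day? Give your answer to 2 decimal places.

15.59

T = 92.1 min = 5526.0 s.
Orbits per sidereal day = 86166 / 5526.0 = 15.593.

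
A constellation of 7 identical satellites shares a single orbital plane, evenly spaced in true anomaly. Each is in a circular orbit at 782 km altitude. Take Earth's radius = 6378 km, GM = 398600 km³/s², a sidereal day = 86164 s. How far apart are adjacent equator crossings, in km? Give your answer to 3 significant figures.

Semi-major axis a = 6378 + 782 = 7160 km. Period T = 2π√(a³/μ) = 2π√(7160³/398600) = 6029.5 s = 100.49 min.
Single-satellite node shift = (6029.5/86164) × 360° = 25.19°.
With 7 satellites evenly phased, successive equator crossings are 25.19/7 = 3.599° apart.
That is 3.599 × 111.3 = 401 km at the equator.

401 km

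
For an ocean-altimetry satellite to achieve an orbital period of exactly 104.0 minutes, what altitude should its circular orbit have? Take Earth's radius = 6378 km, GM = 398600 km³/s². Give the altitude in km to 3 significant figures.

T = 104.0 min = 6240.0 s.
From T = 2π√(a³/μ): a = (μ T²/4π²)^(1/3) = (398600 × 6240.0² / 4π²)^(1/3) = 7326 km.
Altitude h = a − R = 7326 − 6378 = 948 km.

948 km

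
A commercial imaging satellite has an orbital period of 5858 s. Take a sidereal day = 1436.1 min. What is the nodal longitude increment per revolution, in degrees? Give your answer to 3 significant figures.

24.5°

During one orbit Earth rotates (5858.0 / 86166) × 360° = 24.47°.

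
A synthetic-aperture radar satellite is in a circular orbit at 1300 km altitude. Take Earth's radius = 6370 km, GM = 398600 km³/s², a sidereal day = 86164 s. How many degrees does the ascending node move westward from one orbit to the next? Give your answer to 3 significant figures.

Semi-major axis a = 6370 + 1300 = 7670 km. Period T = 2π√(a³/μ) = 2π√(7670³/398600) = 6685.0 s = 111.42 min.
During one orbit Earth rotates (6685.0 / 86164) × 360° = 27.93°.

27.9°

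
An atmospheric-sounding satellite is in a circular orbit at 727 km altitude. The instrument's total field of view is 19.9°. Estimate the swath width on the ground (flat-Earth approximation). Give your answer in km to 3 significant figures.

Half-angle = 19.9°/2 = 9.95°.
Swath width ≈ 2h·tan(θ/2) = 2 × 727 × tan(9.95°) = 255.1 km.

255 km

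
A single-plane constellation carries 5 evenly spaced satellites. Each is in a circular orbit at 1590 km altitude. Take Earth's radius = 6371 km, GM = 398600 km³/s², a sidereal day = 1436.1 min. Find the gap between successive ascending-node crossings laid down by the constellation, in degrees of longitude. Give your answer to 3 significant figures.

Semi-major axis a = 6371 + 1590 = 7961 km. Period T = 2π√(a³/μ) = 2π√(7961³/398600) = 7069.1 s = 117.82 min.
Single-satellite node shift = (7069.1/86166) × 360° = 29.53°.
With 5 satellites evenly phased, successive equator crossings are 29.53/5 = 5.907° apart.

5.91°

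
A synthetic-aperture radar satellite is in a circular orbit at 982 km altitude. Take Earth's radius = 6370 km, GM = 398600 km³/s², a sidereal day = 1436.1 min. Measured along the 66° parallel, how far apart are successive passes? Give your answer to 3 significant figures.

Semi-major axis a = 6370 + 982 = 7352 km. Period T = 2π√(a³/μ) = 2π√(7352³/398600) = 6273.6 s = 104.56 min.
Node shift per orbit = (6273.6/86166) × 360° = 26.21°.
Equatorial spacing = 26.21 × 111.2 km/° = 2914 km.
At 66° latitude, spacing = 2914 × cos(66°) = 1185 km.

1190 km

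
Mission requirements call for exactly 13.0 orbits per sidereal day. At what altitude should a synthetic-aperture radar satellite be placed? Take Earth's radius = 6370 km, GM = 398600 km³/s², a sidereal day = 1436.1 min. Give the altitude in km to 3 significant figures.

1260 km

Required period T = 86166 / 13.0 = 6628.2 s.
From T = 2π√(a³/μ): a = (μ T²/4π²)^(1/3) = (398600 × 6628.2² / 4π²)^(1/3) = 7626 km.
Altitude h = a − R = 7626 − 6370 = 1256 km.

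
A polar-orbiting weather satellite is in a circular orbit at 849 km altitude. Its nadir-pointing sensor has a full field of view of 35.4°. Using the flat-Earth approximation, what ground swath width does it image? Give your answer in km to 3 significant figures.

542 km

Half-angle = 35.4°/2 = 17.7°.
Swath width ≈ 2h·tan(θ/2) = 2 × 849 × tan(17.7°) = 541.9 km.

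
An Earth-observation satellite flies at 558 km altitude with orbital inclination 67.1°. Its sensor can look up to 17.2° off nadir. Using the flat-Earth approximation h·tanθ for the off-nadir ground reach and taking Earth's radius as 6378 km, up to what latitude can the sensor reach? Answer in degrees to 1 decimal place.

For a prograde orbit the ground track reaches latitude ±i = ±67.1°.
Sensor half-swath on the ground ≈ 558·tan(17.2°) = 173 km = 1.55° of latitude.
Maximum observable latitude ≈ 67.1 + 1.55 = 68.7°.

68.7°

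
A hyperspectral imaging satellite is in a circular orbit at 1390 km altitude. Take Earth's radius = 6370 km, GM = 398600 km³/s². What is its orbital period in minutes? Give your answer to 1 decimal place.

Semi-major axis a = 6370 + 1390 = 7760 km. Period T = 2π√(a³/μ) = 2π√(7760³/398600) = 6803.1 s = 113.38 min.

113.4 min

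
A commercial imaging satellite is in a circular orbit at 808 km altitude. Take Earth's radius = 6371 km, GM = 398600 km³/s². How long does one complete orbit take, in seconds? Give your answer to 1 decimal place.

Semi-major axis a = 6371 + 808 = 7179 km. Period T = 2π√(a³/μ) = 2π√(7179³/398600) = 6053.5 s = 100.89 min.

6053.5 seconds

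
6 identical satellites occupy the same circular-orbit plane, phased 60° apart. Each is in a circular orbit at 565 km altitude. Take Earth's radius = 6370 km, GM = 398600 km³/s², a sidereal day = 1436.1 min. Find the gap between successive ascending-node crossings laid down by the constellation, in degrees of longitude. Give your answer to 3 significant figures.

4.00°

Semi-major axis a = 6370 + 565 = 6935 km. Period T = 2π√(a³/μ) = 2π√(6935³/398600) = 5747.5 s = 95.79 min.
Single-satellite node shift = (5747.5/86166) × 360° = 24.01°.
With 6 satellites evenly phased, successive equator crossings are 24.01/6 = 4.002° apart.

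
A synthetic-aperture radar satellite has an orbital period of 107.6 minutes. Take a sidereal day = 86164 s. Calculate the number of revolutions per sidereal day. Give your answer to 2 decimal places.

13.35

T = 107.6 min = 6456.0 s.
Orbits per sidereal day = 86164 / 6456.0 = 13.346.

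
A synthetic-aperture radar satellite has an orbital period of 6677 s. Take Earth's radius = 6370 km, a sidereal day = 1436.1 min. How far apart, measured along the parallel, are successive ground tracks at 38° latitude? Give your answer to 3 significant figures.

Node shift per orbit = (6677.0/86166) × 360° = 27.90°.
Equatorial spacing = 27.90 × 111.2 km/° = 3101 km.
At 38° latitude, spacing = 3101 × cos(38°) = 2444 km.

2440 km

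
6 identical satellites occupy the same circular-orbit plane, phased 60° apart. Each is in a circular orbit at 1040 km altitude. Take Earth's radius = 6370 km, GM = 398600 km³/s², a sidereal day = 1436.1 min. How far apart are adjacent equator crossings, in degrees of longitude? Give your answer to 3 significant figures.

4.42°

Semi-major axis a = 6370 + 1040 = 7410 km. Period T = 2π√(a³/μ) = 2π√(7410³/398600) = 6348.0 s = 105.80 min.
Single-satellite node shift = (6348.0/86166) × 360° = 26.52°.
With 6 satellites evenly phased, successive equator crossings are 26.52/6 = 4.420° apart.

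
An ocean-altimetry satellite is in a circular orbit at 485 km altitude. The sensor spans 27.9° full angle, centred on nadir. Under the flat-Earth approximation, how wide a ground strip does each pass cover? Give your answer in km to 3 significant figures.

Half-angle = 27.9°/2 = 13.95°.
Swath width ≈ 2h·tan(θ/2) = 2 × 485 × tan(13.95°) = 240.9 km.

241 km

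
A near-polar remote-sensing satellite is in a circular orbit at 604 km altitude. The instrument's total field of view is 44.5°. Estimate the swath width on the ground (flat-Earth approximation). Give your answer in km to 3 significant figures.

Half-angle = 44.5°/2 = 22.25°.
Swath width ≈ 2h·tan(θ/2) = 2 × 604 × tan(22.25°) = 494.2 km.

494 km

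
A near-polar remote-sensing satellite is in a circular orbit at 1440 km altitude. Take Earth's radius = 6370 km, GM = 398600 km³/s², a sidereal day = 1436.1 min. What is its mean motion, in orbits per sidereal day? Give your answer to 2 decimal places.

12.54

Semi-major axis a = 6370 + 1440 = 7810 km. Period T = 2π√(a³/μ) = 2π√(7810³/398600) = 6868.9 s = 114.48 min.
Orbits per sidereal day = 86166 / 6868.9 = 12.544.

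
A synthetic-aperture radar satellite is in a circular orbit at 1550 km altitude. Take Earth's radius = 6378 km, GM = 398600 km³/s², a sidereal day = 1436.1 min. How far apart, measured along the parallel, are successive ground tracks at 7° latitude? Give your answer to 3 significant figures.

3240 km

Semi-major axis a = 6378 + 1550 = 7928 km. Period T = 2π√(a³/μ) = 2π√(7928³/398600) = 7025.2 s = 117.09 min.
Node shift per orbit = (7025.2/86166) × 360° = 29.35°.
Equatorial spacing = 29.35 × 111.3 km/° = 3267 km.
At 7° latitude, spacing = 3267 × cos(7°) = 3243 km.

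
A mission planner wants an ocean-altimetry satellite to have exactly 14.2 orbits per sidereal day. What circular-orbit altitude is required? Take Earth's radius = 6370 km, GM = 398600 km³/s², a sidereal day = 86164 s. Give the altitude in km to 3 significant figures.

820 km

Required period T = 86164 / 14.2 = 6067.9 s.
From T = 2π√(a³/μ): a = (μ T²/4π²)^(1/3) = (398600 × 6067.9² / 4π²)^(1/3) = 7190 km.
Altitude h = a − R = 7190 − 6370 = 820 km.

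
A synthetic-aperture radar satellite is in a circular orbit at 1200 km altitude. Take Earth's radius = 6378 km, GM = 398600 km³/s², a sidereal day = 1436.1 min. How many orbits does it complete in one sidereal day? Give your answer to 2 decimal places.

13.12

Semi-major axis a = 6378 + 1200 = 7578 km. Period T = 2π√(a³/μ) = 2π√(7578³/398600) = 6565.1 s = 109.42 min.
Orbits per sidereal day = 86166 / 6565.1 = 13.125.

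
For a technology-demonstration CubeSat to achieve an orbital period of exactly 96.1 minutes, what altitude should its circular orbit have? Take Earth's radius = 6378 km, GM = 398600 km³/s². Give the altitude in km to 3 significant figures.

T = 96.1 min = 5766.0 s.
From T = 2π√(a³/μ): a = (μ T²/4π²)^(1/3) = (398600 × 5766.0² / 4π²)^(1/3) = 6950 km.
Altitude h = a − R = 6950 − 6378 = 572 km.

572 km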